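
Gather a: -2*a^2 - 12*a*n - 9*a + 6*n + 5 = -2*a^2 + a*(-12*n - 9) + 6*n + 5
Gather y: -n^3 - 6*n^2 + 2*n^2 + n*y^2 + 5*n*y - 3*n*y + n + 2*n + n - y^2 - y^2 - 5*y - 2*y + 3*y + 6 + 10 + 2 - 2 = -n^3 - 4*n^2 + 4*n + y^2*(n - 2) + y*(2*n - 4) + 16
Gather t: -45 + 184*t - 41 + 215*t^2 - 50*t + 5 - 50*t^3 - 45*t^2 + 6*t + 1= -50*t^3 + 170*t^2 + 140*t - 80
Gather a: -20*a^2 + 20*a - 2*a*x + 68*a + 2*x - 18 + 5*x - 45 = -20*a^2 + a*(88 - 2*x) + 7*x - 63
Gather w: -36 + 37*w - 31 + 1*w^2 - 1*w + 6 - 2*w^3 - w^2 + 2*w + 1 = -2*w^3 + 38*w - 60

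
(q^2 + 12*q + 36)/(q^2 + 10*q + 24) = (q + 6)/(q + 4)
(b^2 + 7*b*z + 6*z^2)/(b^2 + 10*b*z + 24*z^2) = (b + z)/(b + 4*z)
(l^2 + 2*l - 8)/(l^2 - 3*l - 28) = (l - 2)/(l - 7)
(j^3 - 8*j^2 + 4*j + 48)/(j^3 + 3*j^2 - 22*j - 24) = (j^2 - 4*j - 12)/(j^2 + 7*j + 6)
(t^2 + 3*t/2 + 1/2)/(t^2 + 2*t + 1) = (t + 1/2)/(t + 1)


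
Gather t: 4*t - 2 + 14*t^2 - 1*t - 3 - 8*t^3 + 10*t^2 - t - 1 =-8*t^3 + 24*t^2 + 2*t - 6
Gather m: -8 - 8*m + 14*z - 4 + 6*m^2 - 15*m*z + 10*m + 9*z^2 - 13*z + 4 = 6*m^2 + m*(2 - 15*z) + 9*z^2 + z - 8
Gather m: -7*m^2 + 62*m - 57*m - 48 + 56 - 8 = -7*m^2 + 5*m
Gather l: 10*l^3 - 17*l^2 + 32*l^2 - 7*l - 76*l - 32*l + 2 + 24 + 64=10*l^3 + 15*l^2 - 115*l + 90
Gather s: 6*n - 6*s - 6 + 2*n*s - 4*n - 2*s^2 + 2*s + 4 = 2*n - 2*s^2 + s*(2*n - 4) - 2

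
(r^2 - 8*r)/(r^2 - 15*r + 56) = r/(r - 7)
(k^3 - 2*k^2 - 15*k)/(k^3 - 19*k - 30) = k/(k + 2)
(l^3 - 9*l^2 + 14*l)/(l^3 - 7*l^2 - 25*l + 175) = l*(l - 2)/(l^2 - 25)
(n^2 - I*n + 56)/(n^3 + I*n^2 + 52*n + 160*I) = (n + 7*I)/(n^2 + 9*I*n - 20)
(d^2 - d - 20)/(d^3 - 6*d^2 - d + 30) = (d + 4)/(d^2 - d - 6)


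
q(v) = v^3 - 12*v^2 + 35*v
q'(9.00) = 62.00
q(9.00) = 72.00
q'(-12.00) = 755.00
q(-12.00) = -3876.00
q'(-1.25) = 69.69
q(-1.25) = -64.45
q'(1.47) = 6.20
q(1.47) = 28.70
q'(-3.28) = 146.00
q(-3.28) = -279.19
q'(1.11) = 12.06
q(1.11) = 25.43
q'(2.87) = -9.17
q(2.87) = 25.25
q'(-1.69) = 84.13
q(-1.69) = -98.25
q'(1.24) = 9.85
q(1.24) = 26.86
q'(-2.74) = 123.28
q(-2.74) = -206.56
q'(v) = 3*v^2 - 24*v + 35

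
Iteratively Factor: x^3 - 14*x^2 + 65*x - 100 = (x - 5)*(x^2 - 9*x + 20) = (x - 5)*(x - 4)*(x - 5)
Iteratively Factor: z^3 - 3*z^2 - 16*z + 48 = (z - 3)*(z^2 - 16) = (z - 3)*(z + 4)*(z - 4)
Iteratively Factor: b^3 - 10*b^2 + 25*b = (b)*(b^2 - 10*b + 25) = b*(b - 5)*(b - 5)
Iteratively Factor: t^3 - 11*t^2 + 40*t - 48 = (t - 4)*(t^2 - 7*t + 12) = (t - 4)*(t - 3)*(t - 4)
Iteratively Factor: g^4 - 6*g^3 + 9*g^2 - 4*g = (g - 1)*(g^3 - 5*g^2 + 4*g) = (g - 1)^2*(g^2 - 4*g) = (g - 4)*(g - 1)^2*(g)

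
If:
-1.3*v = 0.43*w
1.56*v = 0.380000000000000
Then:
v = 0.24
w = -0.74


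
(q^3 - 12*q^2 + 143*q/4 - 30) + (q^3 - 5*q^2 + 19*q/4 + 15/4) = 2*q^3 - 17*q^2 + 81*q/2 - 105/4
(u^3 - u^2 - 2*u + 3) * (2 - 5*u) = -5*u^4 + 7*u^3 + 8*u^2 - 19*u + 6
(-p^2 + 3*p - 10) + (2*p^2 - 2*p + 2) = p^2 + p - 8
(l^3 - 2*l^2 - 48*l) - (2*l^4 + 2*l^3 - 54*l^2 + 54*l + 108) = -2*l^4 - l^3 + 52*l^2 - 102*l - 108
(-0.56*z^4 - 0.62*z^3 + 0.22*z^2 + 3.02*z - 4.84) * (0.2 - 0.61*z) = 0.3416*z^5 + 0.2662*z^4 - 0.2582*z^3 - 1.7982*z^2 + 3.5564*z - 0.968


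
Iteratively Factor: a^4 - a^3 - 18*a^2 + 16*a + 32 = (a - 2)*(a^3 + a^2 - 16*a - 16) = (a - 4)*(a - 2)*(a^2 + 5*a + 4) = (a - 4)*(a - 2)*(a + 4)*(a + 1)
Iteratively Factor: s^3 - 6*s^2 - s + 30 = (s - 3)*(s^2 - 3*s - 10) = (s - 5)*(s - 3)*(s + 2)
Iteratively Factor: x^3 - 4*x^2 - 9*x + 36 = (x - 4)*(x^2 - 9) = (x - 4)*(x + 3)*(x - 3)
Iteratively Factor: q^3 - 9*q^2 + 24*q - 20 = (q - 5)*(q^2 - 4*q + 4) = (q - 5)*(q - 2)*(q - 2)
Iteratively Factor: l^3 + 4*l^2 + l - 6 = (l + 3)*(l^2 + l - 2) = (l + 2)*(l + 3)*(l - 1)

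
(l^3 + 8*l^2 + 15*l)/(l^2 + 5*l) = l + 3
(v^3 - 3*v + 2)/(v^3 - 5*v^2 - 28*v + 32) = (v^2 + v - 2)/(v^2 - 4*v - 32)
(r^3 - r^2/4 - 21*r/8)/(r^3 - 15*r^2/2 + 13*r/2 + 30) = r*(4*r - 7)/(4*(r^2 - 9*r + 20))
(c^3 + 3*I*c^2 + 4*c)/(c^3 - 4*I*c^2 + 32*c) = (c - I)/(c - 8*I)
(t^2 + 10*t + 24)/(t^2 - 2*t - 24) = (t + 6)/(t - 6)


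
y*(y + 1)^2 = y^3 + 2*y^2 + y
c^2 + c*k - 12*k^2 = (c - 3*k)*(c + 4*k)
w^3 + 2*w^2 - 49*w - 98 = (w - 7)*(w + 2)*(w + 7)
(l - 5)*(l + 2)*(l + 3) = l^3 - 19*l - 30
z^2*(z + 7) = z^3 + 7*z^2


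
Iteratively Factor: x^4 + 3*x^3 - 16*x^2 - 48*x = (x + 3)*(x^3 - 16*x) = (x + 3)*(x + 4)*(x^2 - 4*x) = (x - 4)*(x + 3)*(x + 4)*(x)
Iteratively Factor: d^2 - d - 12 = (d - 4)*(d + 3)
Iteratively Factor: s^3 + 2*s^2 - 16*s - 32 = (s - 4)*(s^2 + 6*s + 8) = (s - 4)*(s + 4)*(s + 2)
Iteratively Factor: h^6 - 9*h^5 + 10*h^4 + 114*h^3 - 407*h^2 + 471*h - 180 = (h - 1)*(h^5 - 8*h^4 + 2*h^3 + 116*h^2 - 291*h + 180) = (h - 1)^2*(h^4 - 7*h^3 - 5*h^2 + 111*h - 180) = (h - 5)*(h - 1)^2*(h^3 - 2*h^2 - 15*h + 36) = (h - 5)*(h - 1)^2*(h + 4)*(h^2 - 6*h + 9) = (h - 5)*(h - 3)*(h - 1)^2*(h + 4)*(h - 3)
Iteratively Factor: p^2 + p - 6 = (p - 2)*(p + 3)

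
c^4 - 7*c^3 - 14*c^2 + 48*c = c*(c - 8)*(c - 2)*(c + 3)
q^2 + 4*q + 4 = (q + 2)^2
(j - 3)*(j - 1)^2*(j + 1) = j^4 - 4*j^3 + 2*j^2 + 4*j - 3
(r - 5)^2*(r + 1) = r^3 - 9*r^2 + 15*r + 25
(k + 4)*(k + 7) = k^2 + 11*k + 28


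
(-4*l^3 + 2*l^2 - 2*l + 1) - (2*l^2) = -4*l^3 - 2*l + 1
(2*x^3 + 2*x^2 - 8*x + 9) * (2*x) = 4*x^4 + 4*x^3 - 16*x^2 + 18*x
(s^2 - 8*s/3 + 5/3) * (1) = s^2 - 8*s/3 + 5/3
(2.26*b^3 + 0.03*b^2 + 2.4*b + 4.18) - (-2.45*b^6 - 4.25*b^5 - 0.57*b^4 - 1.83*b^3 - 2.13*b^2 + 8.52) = 2.45*b^6 + 4.25*b^5 + 0.57*b^4 + 4.09*b^3 + 2.16*b^2 + 2.4*b - 4.34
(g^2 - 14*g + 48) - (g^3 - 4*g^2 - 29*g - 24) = -g^3 + 5*g^2 + 15*g + 72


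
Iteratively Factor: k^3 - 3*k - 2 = (k - 2)*(k^2 + 2*k + 1) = (k - 2)*(k + 1)*(k + 1)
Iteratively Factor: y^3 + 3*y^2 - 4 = (y - 1)*(y^2 + 4*y + 4) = (y - 1)*(y + 2)*(y + 2)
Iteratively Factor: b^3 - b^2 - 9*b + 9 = (b - 1)*(b^2 - 9) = (b - 1)*(b + 3)*(b - 3)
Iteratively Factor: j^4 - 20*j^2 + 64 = (j + 4)*(j^3 - 4*j^2 - 4*j + 16) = (j + 2)*(j + 4)*(j^2 - 6*j + 8) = (j - 4)*(j + 2)*(j + 4)*(j - 2)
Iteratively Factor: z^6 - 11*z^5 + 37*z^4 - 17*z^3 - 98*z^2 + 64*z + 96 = (z + 1)*(z^5 - 12*z^4 + 49*z^3 - 66*z^2 - 32*z + 96) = (z - 4)*(z + 1)*(z^4 - 8*z^3 + 17*z^2 + 2*z - 24) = (z - 4)*(z + 1)^2*(z^3 - 9*z^2 + 26*z - 24) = (z - 4)^2*(z + 1)^2*(z^2 - 5*z + 6) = (z - 4)^2*(z - 3)*(z + 1)^2*(z - 2)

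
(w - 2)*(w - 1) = w^2 - 3*w + 2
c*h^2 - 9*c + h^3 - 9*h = (c + h)*(h - 3)*(h + 3)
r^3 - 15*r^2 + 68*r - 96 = (r - 8)*(r - 4)*(r - 3)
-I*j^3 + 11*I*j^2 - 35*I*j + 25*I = (j - 5)^2*(-I*j + I)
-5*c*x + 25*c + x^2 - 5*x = (-5*c + x)*(x - 5)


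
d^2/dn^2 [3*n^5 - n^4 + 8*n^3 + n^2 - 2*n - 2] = 60*n^3 - 12*n^2 + 48*n + 2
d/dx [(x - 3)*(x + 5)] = 2*x + 2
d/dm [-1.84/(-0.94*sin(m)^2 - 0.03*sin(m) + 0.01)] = -(3.4592*sin(m) + 0.0552)*cos(m)/(0.94*sin(m)^2 + 0.03*sin(m) - 0.01)^2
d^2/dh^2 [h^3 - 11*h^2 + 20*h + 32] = 6*h - 22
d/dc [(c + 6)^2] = 2*c + 12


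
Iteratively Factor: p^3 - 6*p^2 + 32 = (p + 2)*(p^2 - 8*p + 16) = (p - 4)*(p + 2)*(p - 4)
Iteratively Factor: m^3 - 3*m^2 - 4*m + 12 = (m - 2)*(m^2 - m - 6) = (m - 2)*(m + 2)*(m - 3)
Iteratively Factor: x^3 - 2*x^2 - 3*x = (x + 1)*(x^2 - 3*x) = (x - 3)*(x + 1)*(x)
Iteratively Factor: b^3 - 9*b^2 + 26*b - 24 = (b - 3)*(b^2 - 6*b + 8) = (b - 4)*(b - 3)*(b - 2)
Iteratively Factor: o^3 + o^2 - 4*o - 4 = (o + 1)*(o^2 - 4) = (o + 1)*(o + 2)*(o - 2)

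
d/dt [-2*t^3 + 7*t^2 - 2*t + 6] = -6*t^2 + 14*t - 2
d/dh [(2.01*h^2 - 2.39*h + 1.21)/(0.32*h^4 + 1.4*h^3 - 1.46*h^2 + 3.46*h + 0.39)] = (-1.2864*h^5 - 0.519599999999999*h^4 + 5.1432*h^3 - 1.6168*h^2 + 5.101*h - 5.1187)/(0.1024*h^8 + 0.896*h^7 + 1.0256*h^6 - 1.8736*h^5 + 12.0692*h^4 - 9.0112*h^3 + 10.8328*h^2 + 2.6988*h + 0.1521)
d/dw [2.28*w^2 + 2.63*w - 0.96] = 4.56*w + 2.63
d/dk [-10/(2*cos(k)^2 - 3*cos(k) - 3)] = 10*(3 - 4*cos(k))*sin(k)/(3*cos(k) - cos(2*k) + 2)^2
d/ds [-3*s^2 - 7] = -6*s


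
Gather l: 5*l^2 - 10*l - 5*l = 5*l^2 - 15*l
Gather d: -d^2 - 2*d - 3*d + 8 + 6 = -d^2 - 5*d + 14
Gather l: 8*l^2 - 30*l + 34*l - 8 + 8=8*l^2 + 4*l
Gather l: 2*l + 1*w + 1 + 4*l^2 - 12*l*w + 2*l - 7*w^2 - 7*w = 4*l^2 + l*(4 - 12*w) - 7*w^2 - 6*w + 1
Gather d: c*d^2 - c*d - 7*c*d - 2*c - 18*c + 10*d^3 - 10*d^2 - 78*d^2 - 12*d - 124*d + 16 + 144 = -20*c + 10*d^3 + d^2*(c - 88) + d*(-8*c - 136) + 160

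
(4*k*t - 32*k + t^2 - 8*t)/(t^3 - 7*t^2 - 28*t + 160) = (4*k + t)/(t^2 + t - 20)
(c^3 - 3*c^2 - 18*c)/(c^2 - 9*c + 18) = c*(c + 3)/(c - 3)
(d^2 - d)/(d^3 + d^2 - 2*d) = 1/(d + 2)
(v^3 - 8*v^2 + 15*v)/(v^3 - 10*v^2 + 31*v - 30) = v/(v - 2)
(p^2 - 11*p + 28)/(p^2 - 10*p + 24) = (p - 7)/(p - 6)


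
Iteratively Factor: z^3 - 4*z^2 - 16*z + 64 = (z + 4)*(z^2 - 8*z + 16) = (z - 4)*(z + 4)*(z - 4)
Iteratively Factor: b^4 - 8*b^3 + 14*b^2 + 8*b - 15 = (b + 1)*(b^3 - 9*b^2 + 23*b - 15) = (b - 3)*(b + 1)*(b^2 - 6*b + 5) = (b - 3)*(b - 1)*(b + 1)*(b - 5)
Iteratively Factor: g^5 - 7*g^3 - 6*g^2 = (g)*(g^4 - 7*g^2 - 6*g) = g^2*(g^3 - 7*g - 6) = g^2*(g + 2)*(g^2 - 2*g - 3) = g^2*(g + 1)*(g + 2)*(g - 3)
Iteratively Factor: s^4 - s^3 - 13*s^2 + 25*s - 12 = (s - 3)*(s^3 + 2*s^2 - 7*s + 4) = (s - 3)*(s - 1)*(s^2 + 3*s - 4) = (s - 3)*(s - 1)^2*(s + 4)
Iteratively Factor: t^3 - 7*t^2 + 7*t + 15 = (t - 5)*(t^2 - 2*t - 3) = (t - 5)*(t - 3)*(t + 1)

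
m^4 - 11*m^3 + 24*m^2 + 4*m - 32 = (m - 8)*(m - 2)^2*(m + 1)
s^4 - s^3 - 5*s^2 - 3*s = s*(s - 3)*(s + 1)^2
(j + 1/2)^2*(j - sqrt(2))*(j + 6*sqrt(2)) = j^4 + j^3 + 5*sqrt(2)*j^3 - 47*j^2/4 + 5*sqrt(2)*j^2 - 12*j + 5*sqrt(2)*j/4 - 3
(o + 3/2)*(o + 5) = o^2 + 13*o/2 + 15/2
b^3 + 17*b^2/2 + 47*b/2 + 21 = (b + 2)*(b + 3)*(b + 7/2)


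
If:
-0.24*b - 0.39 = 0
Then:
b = -1.62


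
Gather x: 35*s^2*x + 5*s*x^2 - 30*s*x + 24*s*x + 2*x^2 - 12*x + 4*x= x^2*(5*s + 2) + x*(35*s^2 - 6*s - 8)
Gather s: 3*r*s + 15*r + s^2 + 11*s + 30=15*r + s^2 + s*(3*r + 11) + 30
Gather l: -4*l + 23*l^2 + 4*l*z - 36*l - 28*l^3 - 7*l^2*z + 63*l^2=-28*l^3 + l^2*(86 - 7*z) + l*(4*z - 40)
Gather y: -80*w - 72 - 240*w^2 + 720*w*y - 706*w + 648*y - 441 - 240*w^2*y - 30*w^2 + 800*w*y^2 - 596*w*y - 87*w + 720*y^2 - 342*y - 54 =-270*w^2 - 873*w + y^2*(800*w + 720) + y*(-240*w^2 + 124*w + 306) - 567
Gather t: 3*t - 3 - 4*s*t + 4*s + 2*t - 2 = 4*s + t*(5 - 4*s) - 5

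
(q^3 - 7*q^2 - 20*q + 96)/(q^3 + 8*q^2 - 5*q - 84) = (q - 8)/(q + 7)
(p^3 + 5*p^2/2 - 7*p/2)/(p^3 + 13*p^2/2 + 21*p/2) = (p - 1)/(p + 3)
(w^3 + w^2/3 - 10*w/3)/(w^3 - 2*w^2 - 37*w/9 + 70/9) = 3*w/(3*w - 7)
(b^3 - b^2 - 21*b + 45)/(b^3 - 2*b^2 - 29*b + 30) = (b^2 - 6*b + 9)/(b^2 - 7*b + 6)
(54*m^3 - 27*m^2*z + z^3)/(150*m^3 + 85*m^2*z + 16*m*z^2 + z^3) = (9*m^2 - 6*m*z + z^2)/(25*m^2 + 10*m*z + z^2)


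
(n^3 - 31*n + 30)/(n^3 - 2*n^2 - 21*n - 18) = (-n^3 + 31*n - 30)/(-n^3 + 2*n^2 + 21*n + 18)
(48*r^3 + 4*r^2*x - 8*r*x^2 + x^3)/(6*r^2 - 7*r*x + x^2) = (-8*r^2 - 2*r*x + x^2)/(-r + x)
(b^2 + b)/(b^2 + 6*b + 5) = b/(b + 5)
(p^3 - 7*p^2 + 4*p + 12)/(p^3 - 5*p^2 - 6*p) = (p - 2)/p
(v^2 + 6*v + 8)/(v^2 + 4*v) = (v + 2)/v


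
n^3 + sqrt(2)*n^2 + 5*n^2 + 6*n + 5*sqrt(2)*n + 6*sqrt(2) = (n + 2)*(n + 3)*(n + sqrt(2))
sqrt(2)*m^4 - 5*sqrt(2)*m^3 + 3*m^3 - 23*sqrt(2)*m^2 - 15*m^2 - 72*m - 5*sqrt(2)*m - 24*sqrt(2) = (m - 8)*(m + 3)*(m + sqrt(2))*(sqrt(2)*m + 1)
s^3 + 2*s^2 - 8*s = s*(s - 2)*(s + 4)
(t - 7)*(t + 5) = t^2 - 2*t - 35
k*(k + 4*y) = k^2 + 4*k*y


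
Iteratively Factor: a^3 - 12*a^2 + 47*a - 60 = (a - 4)*(a^2 - 8*a + 15) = (a - 4)*(a - 3)*(a - 5)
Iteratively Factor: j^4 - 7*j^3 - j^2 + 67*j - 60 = (j + 3)*(j^3 - 10*j^2 + 29*j - 20) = (j - 4)*(j + 3)*(j^2 - 6*j + 5) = (j - 5)*(j - 4)*(j + 3)*(j - 1)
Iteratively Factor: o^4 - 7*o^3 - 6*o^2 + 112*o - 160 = (o + 4)*(o^3 - 11*o^2 + 38*o - 40) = (o - 2)*(o + 4)*(o^2 - 9*o + 20) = (o - 5)*(o - 2)*(o + 4)*(o - 4)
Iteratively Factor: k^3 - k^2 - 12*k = (k)*(k^2 - k - 12) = k*(k - 4)*(k + 3)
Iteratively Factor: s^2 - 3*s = (s)*(s - 3)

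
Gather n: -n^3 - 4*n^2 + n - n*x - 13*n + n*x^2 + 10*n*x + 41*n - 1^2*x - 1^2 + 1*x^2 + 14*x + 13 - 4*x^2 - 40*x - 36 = -n^3 - 4*n^2 + n*(x^2 + 9*x + 29) - 3*x^2 - 27*x - 24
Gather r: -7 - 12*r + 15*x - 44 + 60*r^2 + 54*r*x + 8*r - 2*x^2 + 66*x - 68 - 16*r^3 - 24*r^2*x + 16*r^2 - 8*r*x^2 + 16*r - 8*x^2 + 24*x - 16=-16*r^3 + r^2*(76 - 24*x) + r*(-8*x^2 + 54*x + 12) - 10*x^2 + 105*x - 135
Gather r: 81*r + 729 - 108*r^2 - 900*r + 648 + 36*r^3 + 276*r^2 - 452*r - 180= 36*r^3 + 168*r^2 - 1271*r + 1197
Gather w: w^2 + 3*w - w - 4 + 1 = w^2 + 2*w - 3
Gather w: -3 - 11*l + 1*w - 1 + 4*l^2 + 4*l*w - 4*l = 4*l^2 - 15*l + w*(4*l + 1) - 4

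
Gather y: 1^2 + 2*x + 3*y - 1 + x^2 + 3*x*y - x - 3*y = x^2 + 3*x*y + x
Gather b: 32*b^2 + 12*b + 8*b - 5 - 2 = 32*b^2 + 20*b - 7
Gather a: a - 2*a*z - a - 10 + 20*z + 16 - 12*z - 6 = -2*a*z + 8*z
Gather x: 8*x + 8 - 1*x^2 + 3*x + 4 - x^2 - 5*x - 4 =-2*x^2 + 6*x + 8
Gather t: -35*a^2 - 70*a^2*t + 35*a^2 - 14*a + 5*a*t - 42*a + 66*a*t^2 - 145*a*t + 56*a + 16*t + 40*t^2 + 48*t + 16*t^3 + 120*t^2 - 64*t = 16*t^3 + t^2*(66*a + 160) + t*(-70*a^2 - 140*a)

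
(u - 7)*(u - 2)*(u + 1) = u^3 - 8*u^2 + 5*u + 14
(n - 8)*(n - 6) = n^2 - 14*n + 48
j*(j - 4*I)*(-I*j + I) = -I*j^3 - 4*j^2 + I*j^2 + 4*j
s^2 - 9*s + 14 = (s - 7)*(s - 2)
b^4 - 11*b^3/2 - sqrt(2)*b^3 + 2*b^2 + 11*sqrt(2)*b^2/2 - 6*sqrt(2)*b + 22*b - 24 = (b - 4)*(b - 3/2)*(b - 2*sqrt(2))*(b + sqrt(2))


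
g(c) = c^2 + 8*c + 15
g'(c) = 2*c + 8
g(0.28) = 17.32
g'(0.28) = 8.56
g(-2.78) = 0.49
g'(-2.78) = 2.44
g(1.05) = 24.50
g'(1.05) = 10.10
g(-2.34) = 1.76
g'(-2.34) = 3.32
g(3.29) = 52.14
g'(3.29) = 14.58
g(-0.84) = 8.99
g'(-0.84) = 6.32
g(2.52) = 41.51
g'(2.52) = 13.04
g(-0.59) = 10.63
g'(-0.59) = 6.82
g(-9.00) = 24.00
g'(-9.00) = -10.00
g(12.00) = 255.00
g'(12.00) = 32.00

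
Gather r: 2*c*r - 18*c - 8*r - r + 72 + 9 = -18*c + r*(2*c - 9) + 81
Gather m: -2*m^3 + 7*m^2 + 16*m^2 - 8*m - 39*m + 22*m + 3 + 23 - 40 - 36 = -2*m^3 + 23*m^2 - 25*m - 50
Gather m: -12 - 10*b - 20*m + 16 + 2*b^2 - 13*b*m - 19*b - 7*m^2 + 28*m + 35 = 2*b^2 - 29*b - 7*m^2 + m*(8 - 13*b) + 39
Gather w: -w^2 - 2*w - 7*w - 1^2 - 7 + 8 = -w^2 - 9*w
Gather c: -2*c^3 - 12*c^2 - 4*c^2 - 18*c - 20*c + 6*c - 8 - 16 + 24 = -2*c^3 - 16*c^2 - 32*c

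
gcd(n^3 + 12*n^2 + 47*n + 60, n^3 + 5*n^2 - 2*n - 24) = n^2 + 7*n + 12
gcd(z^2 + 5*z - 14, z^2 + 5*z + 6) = 1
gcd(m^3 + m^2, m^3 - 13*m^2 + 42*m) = m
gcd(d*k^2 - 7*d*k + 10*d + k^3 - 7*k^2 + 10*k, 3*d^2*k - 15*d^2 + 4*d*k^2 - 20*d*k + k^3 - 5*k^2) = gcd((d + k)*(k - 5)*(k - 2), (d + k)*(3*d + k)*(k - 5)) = d*k - 5*d + k^2 - 5*k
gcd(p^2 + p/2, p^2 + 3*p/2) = p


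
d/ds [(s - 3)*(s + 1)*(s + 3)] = 3*s^2 + 2*s - 9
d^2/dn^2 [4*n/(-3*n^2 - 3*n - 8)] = 24*(-3*n*(2*n + 1)^2 + (3*n + 1)*(3*n^2 + 3*n + 8))/(3*n^2 + 3*n + 8)^3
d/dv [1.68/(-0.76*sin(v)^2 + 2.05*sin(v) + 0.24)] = (2.5536*sin(v) - 3.444)*cos(v)/(-0.76*sin(v)^2 + 2.05*sin(v) + 0.24)^2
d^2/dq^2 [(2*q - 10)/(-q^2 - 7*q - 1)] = 4*(-(q - 5)*(2*q + 7)^2 + (3*q + 2)*(q^2 + 7*q + 1))/(q^2 + 7*q + 1)^3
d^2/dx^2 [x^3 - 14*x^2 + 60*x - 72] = 6*x - 28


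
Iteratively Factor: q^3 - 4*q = (q)*(q^2 - 4) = q*(q + 2)*(q - 2)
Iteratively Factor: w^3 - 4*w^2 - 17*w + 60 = (w - 5)*(w^2 + w - 12) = (w - 5)*(w + 4)*(w - 3)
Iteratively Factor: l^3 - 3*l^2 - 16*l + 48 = (l - 3)*(l^2 - 16) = (l - 3)*(l + 4)*(l - 4)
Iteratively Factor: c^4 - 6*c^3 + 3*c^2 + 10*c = (c)*(c^3 - 6*c^2 + 3*c + 10) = c*(c - 2)*(c^2 - 4*c - 5) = c*(c - 2)*(c + 1)*(c - 5)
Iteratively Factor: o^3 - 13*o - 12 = (o + 3)*(o^2 - 3*o - 4) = (o - 4)*(o + 3)*(o + 1)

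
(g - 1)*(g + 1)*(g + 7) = g^3 + 7*g^2 - g - 7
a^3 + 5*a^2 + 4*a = a*(a + 1)*(a + 4)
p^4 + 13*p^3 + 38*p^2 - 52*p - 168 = (p - 2)*(p + 2)*(p + 6)*(p + 7)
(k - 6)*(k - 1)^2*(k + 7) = k^4 - k^3 - 43*k^2 + 85*k - 42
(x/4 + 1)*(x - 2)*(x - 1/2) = x^3/4 + 3*x^2/8 - 9*x/4 + 1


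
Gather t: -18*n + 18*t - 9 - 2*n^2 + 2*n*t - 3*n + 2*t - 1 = -2*n^2 - 21*n + t*(2*n + 20) - 10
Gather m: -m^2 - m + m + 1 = 1 - m^2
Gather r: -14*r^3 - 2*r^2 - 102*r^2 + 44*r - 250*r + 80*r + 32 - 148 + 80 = -14*r^3 - 104*r^2 - 126*r - 36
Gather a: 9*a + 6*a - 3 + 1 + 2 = 15*a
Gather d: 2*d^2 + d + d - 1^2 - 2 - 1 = 2*d^2 + 2*d - 4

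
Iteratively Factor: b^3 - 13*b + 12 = (b + 4)*(b^2 - 4*b + 3) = (b - 1)*(b + 4)*(b - 3)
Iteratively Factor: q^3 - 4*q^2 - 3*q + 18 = (q - 3)*(q^2 - q - 6) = (q - 3)^2*(q + 2)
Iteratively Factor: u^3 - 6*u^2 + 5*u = (u)*(u^2 - 6*u + 5) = u*(u - 1)*(u - 5)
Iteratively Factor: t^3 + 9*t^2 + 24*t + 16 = (t + 4)*(t^2 + 5*t + 4) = (t + 1)*(t + 4)*(t + 4)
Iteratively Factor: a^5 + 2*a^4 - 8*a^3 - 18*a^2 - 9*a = (a + 3)*(a^4 - a^3 - 5*a^2 - 3*a) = (a - 3)*(a + 3)*(a^3 + 2*a^2 + a) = a*(a - 3)*(a + 3)*(a^2 + 2*a + 1) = a*(a - 3)*(a + 1)*(a + 3)*(a + 1)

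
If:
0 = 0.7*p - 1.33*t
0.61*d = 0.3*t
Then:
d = 0.491803278688525*t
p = 1.9*t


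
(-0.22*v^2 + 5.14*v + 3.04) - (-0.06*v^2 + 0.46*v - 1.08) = -0.16*v^2 + 4.68*v + 4.12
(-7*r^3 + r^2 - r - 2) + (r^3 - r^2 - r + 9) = -6*r^3 - 2*r + 7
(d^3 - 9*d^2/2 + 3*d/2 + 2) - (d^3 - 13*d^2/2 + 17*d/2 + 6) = 2*d^2 - 7*d - 4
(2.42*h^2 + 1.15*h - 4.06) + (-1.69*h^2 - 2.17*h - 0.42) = 0.73*h^2 - 1.02*h - 4.48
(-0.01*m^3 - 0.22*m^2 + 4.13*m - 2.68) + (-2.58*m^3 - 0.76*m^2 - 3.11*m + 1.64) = -2.59*m^3 - 0.98*m^2 + 1.02*m - 1.04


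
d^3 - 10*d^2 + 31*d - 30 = (d - 5)*(d - 3)*(d - 2)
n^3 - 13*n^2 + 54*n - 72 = (n - 6)*(n - 4)*(n - 3)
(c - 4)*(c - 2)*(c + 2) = c^3 - 4*c^2 - 4*c + 16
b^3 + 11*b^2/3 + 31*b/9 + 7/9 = (b + 1/3)*(b + 1)*(b + 7/3)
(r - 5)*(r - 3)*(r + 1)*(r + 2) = r^4 - 5*r^3 - 7*r^2 + 29*r + 30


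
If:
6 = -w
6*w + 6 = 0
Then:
No Solution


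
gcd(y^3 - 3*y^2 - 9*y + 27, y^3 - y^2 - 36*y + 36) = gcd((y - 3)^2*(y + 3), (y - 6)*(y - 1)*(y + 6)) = 1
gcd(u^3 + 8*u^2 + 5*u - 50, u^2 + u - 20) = u + 5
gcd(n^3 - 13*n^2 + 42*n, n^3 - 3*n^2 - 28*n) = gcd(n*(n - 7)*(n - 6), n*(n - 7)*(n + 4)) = n^2 - 7*n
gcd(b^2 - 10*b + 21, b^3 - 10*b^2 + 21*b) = b^2 - 10*b + 21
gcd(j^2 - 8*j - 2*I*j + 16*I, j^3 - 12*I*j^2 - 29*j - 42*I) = 1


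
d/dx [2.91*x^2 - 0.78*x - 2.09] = 5.82*x - 0.78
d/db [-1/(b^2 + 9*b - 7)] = (2*b + 9)/(b^2 + 9*b - 7)^2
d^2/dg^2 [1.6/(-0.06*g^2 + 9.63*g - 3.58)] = (0.01152*g^2 - 1.84896*g - 1.6*(0.12*g - 9.63)*(0.24*g - 19.26) + 0.68736)/(0.06*g^2 - 9.63*g + 3.58)^3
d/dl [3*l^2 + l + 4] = 6*l + 1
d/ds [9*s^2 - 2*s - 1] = 18*s - 2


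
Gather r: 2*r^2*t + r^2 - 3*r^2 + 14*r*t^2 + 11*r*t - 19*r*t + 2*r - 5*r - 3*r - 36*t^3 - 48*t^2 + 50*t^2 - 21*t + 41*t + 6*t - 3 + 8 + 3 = r^2*(2*t - 2) + r*(14*t^2 - 8*t - 6) - 36*t^3 + 2*t^2 + 26*t + 8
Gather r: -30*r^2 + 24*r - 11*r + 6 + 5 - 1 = -30*r^2 + 13*r + 10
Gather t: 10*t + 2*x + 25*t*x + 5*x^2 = t*(25*x + 10) + 5*x^2 + 2*x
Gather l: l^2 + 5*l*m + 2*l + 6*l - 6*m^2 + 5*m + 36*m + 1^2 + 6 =l^2 + l*(5*m + 8) - 6*m^2 + 41*m + 7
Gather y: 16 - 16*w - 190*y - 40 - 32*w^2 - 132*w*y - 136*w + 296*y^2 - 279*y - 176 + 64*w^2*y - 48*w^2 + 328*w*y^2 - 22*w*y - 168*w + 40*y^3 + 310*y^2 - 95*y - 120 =-80*w^2 - 320*w + 40*y^3 + y^2*(328*w + 606) + y*(64*w^2 - 154*w - 564) - 320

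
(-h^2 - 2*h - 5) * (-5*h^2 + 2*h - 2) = 5*h^4 + 8*h^3 + 23*h^2 - 6*h + 10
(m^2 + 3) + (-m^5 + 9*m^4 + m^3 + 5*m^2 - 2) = -m^5 + 9*m^4 + m^3 + 6*m^2 + 1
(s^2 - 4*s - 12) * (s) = s^3 - 4*s^2 - 12*s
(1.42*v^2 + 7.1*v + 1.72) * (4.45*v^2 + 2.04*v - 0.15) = 6.319*v^4 + 34.4918*v^3 + 21.925*v^2 + 2.4438*v - 0.258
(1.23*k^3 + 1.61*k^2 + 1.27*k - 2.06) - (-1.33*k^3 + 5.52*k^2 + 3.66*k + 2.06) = 2.56*k^3 - 3.91*k^2 - 2.39*k - 4.12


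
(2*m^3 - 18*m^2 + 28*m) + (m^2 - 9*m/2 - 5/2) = 2*m^3 - 17*m^2 + 47*m/2 - 5/2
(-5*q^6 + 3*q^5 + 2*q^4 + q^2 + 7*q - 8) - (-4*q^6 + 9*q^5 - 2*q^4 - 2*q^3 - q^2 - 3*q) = -q^6 - 6*q^5 + 4*q^4 + 2*q^3 + 2*q^2 + 10*q - 8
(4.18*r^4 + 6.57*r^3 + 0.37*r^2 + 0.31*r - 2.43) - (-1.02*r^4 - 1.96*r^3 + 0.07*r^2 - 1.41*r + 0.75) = 5.2*r^4 + 8.53*r^3 + 0.3*r^2 + 1.72*r - 3.18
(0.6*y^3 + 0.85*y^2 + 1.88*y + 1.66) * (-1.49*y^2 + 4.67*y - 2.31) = -0.894*y^5 + 1.5355*y^4 - 0.2177*y^3 + 4.3427*y^2 + 3.4094*y - 3.8346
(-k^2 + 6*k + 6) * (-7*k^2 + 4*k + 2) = 7*k^4 - 46*k^3 - 20*k^2 + 36*k + 12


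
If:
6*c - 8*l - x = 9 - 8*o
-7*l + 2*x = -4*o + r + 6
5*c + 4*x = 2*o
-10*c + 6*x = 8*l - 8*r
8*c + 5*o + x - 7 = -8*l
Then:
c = 80/2007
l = 397/16056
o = 2384/2007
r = -595/1784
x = 364/669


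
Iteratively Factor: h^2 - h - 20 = (h + 4)*(h - 5)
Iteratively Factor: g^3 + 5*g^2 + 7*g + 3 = (g + 3)*(g^2 + 2*g + 1) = (g + 1)*(g + 3)*(g + 1)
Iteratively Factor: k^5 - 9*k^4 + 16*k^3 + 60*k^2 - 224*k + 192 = (k - 2)*(k^4 - 7*k^3 + 2*k^2 + 64*k - 96) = (k - 4)*(k - 2)*(k^3 - 3*k^2 - 10*k + 24) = (k - 4)*(k - 2)^2*(k^2 - k - 12) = (k - 4)^2*(k - 2)^2*(k + 3)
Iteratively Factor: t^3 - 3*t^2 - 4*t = (t)*(t^2 - 3*t - 4) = t*(t + 1)*(t - 4)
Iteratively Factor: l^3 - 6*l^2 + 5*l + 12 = (l - 3)*(l^2 - 3*l - 4) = (l - 4)*(l - 3)*(l + 1)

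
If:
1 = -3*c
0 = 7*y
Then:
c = -1/3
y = 0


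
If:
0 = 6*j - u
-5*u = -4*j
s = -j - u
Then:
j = 0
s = 0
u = 0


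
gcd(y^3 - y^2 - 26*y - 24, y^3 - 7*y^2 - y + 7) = y + 1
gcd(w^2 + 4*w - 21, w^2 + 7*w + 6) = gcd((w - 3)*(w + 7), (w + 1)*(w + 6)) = 1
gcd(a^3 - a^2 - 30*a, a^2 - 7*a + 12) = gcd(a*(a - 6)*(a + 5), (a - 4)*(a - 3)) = 1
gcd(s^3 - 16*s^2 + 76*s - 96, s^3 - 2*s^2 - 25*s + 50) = s - 2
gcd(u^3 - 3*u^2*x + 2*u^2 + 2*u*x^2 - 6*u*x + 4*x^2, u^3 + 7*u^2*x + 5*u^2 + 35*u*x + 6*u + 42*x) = u + 2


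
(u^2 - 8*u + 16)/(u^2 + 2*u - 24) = (u - 4)/(u + 6)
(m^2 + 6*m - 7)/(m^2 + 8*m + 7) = (m - 1)/(m + 1)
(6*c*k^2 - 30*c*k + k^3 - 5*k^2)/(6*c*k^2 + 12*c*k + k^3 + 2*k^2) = (k - 5)/(k + 2)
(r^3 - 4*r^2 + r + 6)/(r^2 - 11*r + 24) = (r^2 - r - 2)/(r - 8)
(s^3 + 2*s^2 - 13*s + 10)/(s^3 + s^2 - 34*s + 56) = (s^2 + 4*s - 5)/(s^2 + 3*s - 28)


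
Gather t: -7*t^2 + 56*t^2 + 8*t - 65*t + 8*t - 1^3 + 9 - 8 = 49*t^2 - 49*t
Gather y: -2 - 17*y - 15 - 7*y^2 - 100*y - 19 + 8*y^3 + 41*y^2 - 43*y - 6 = 8*y^3 + 34*y^2 - 160*y - 42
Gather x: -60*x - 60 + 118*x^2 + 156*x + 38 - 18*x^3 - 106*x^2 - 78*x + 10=-18*x^3 + 12*x^2 + 18*x - 12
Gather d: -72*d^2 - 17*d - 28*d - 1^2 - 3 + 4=-72*d^2 - 45*d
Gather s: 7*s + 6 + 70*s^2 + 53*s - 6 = 70*s^2 + 60*s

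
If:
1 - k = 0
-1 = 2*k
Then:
No Solution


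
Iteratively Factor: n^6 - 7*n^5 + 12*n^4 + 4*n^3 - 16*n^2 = (n)*(n^5 - 7*n^4 + 12*n^3 + 4*n^2 - 16*n) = n*(n - 4)*(n^4 - 3*n^3 + 4*n) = n*(n - 4)*(n - 2)*(n^3 - n^2 - 2*n) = n^2*(n - 4)*(n - 2)*(n^2 - n - 2) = n^2*(n - 4)*(n - 2)*(n + 1)*(n - 2)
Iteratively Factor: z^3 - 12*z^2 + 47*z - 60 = (z - 3)*(z^2 - 9*z + 20) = (z - 4)*(z - 3)*(z - 5)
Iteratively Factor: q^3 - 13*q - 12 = (q + 3)*(q^2 - 3*q - 4) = (q - 4)*(q + 3)*(q + 1)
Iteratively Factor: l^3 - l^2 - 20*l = (l)*(l^2 - l - 20) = l*(l + 4)*(l - 5)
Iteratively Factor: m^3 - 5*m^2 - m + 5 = (m - 1)*(m^2 - 4*m - 5) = (m - 5)*(m - 1)*(m + 1)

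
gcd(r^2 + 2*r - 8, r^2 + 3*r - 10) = r - 2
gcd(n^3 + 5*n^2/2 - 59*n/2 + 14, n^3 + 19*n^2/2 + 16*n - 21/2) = n^2 + 13*n/2 - 7/2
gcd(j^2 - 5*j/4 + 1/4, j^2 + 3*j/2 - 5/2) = j - 1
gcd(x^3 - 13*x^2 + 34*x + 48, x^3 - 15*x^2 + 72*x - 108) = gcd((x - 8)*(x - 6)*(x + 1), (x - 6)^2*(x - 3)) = x - 6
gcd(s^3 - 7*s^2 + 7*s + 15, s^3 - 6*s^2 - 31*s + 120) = s - 3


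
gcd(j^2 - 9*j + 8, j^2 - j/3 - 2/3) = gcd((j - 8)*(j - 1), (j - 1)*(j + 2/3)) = j - 1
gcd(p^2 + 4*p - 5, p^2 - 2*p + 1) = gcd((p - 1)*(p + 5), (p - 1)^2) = p - 1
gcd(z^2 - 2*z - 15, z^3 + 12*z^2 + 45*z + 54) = z + 3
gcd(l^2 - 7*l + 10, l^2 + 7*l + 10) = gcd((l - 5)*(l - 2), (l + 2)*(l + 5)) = 1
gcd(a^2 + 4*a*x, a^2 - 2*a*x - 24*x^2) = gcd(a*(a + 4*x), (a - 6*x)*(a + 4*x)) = a + 4*x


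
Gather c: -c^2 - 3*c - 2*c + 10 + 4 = -c^2 - 5*c + 14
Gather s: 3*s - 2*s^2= -2*s^2 + 3*s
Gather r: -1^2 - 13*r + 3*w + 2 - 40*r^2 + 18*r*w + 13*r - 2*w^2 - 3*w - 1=-40*r^2 + 18*r*w - 2*w^2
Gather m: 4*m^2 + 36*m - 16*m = 4*m^2 + 20*m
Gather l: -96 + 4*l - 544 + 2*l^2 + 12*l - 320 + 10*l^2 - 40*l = 12*l^2 - 24*l - 960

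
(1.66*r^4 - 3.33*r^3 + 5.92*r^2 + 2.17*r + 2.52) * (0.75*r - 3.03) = 1.245*r^5 - 7.5273*r^4 + 14.5299*r^3 - 16.3101*r^2 - 4.6851*r - 7.6356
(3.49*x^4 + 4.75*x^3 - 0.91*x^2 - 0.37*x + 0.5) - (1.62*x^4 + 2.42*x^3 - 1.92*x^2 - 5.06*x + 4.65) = 1.87*x^4 + 2.33*x^3 + 1.01*x^2 + 4.69*x - 4.15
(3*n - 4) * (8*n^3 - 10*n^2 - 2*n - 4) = 24*n^4 - 62*n^3 + 34*n^2 - 4*n + 16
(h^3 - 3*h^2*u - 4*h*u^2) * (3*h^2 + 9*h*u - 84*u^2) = 3*h^5 - 123*h^3*u^2 + 216*h^2*u^3 + 336*h*u^4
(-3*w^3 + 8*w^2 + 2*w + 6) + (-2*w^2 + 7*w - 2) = -3*w^3 + 6*w^2 + 9*w + 4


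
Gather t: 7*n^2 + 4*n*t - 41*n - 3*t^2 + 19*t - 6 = 7*n^2 - 41*n - 3*t^2 + t*(4*n + 19) - 6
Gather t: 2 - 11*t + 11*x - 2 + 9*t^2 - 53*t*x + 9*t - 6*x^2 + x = 9*t^2 + t*(-53*x - 2) - 6*x^2 + 12*x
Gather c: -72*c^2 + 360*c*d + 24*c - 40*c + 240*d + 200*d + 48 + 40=-72*c^2 + c*(360*d - 16) + 440*d + 88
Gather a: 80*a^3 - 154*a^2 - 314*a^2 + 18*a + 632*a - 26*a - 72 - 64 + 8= 80*a^3 - 468*a^2 + 624*a - 128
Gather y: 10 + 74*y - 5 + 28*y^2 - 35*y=28*y^2 + 39*y + 5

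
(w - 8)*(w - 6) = w^2 - 14*w + 48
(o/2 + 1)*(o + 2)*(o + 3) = o^3/2 + 7*o^2/2 + 8*o + 6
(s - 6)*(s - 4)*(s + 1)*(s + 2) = s^4 - 7*s^3 - 4*s^2 + 52*s + 48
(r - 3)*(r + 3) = r^2 - 9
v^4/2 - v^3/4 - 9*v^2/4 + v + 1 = (v/2 + 1)*(v - 2)*(v - 1)*(v + 1/2)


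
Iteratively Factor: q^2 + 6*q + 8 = (q + 4)*(q + 2)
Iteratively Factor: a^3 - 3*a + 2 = (a - 1)*(a^2 + a - 2) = (a - 1)*(a + 2)*(a - 1)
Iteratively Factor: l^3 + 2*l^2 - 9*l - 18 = (l - 3)*(l^2 + 5*l + 6) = (l - 3)*(l + 3)*(l + 2)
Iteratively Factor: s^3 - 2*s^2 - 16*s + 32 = (s - 2)*(s^2 - 16) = (s - 2)*(s + 4)*(s - 4)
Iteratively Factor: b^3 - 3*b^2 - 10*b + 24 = (b - 4)*(b^2 + b - 6) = (b - 4)*(b + 3)*(b - 2)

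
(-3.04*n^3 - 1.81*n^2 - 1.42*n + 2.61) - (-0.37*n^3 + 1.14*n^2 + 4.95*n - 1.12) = -2.67*n^3 - 2.95*n^2 - 6.37*n + 3.73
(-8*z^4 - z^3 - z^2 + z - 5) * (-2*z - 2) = 16*z^5 + 18*z^4 + 4*z^3 + 8*z + 10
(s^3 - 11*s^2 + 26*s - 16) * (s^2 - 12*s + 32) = s^5 - 23*s^4 + 190*s^3 - 680*s^2 + 1024*s - 512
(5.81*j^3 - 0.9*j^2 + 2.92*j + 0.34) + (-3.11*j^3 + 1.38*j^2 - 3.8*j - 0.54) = 2.7*j^3 + 0.48*j^2 - 0.88*j - 0.2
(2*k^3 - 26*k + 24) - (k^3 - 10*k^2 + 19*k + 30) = k^3 + 10*k^2 - 45*k - 6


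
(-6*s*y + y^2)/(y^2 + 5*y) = (-6*s + y)/(y + 5)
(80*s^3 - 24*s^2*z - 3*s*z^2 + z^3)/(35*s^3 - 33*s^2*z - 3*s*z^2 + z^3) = (16*s^2 - 8*s*z + z^2)/(7*s^2 - 8*s*z + z^2)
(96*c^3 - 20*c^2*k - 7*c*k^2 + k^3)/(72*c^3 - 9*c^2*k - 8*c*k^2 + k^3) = (4*c + k)/(3*c + k)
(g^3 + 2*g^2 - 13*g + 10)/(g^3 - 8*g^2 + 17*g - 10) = (g + 5)/(g - 5)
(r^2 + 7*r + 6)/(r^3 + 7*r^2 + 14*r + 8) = (r + 6)/(r^2 + 6*r + 8)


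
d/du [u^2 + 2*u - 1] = 2*u + 2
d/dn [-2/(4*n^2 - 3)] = 16*n/(4*n^2 - 3)^2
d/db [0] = 0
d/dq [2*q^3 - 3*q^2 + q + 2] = 6*q^2 - 6*q + 1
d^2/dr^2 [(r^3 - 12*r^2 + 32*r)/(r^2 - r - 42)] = 42*(3*r^3 - 66*r^2 + 444*r - 1072)/(r^6 - 3*r^5 - 123*r^4 + 251*r^3 + 5166*r^2 - 5292*r - 74088)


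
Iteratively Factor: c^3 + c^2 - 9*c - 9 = (c + 3)*(c^2 - 2*c - 3) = (c - 3)*(c + 3)*(c + 1)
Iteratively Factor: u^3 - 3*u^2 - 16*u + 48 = (u - 3)*(u^2 - 16) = (u - 4)*(u - 3)*(u + 4)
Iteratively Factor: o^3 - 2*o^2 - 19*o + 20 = (o + 4)*(o^2 - 6*o + 5) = (o - 5)*(o + 4)*(o - 1)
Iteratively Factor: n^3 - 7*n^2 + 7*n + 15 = (n - 5)*(n^2 - 2*n - 3) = (n - 5)*(n + 1)*(n - 3)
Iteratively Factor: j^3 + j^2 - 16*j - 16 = (j + 4)*(j^2 - 3*j - 4) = (j - 4)*(j + 4)*(j + 1)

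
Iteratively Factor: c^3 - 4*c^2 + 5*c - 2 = (c - 1)*(c^2 - 3*c + 2) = (c - 1)^2*(c - 2)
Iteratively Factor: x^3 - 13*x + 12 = (x + 4)*(x^2 - 4*x + 3) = (x - 1)*(x + 4)*(x - 3)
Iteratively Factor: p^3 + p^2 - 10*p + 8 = (p + 4)*(p^2 - 3*p + 2) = (p - 2)*(p + 4)*(p - 1)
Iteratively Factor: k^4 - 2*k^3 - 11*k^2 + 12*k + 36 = (k + 2)*(k^3 - 4*k^2 - 3*k + 18) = (k - 3)*(k + 2)*(k^2 - k - 6) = (k - 3)^2*(k + 2)*(k + 2)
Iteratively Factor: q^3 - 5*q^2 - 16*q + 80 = (q + 4)*(q^2 - 9*q + 20) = (q - 5)*(q + 4)*(q - 4)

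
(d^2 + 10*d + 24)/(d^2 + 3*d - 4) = (d + 6)/(d - 1)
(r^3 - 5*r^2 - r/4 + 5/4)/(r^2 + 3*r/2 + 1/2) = (2*r^2 - 11*r + 5)/(2*(r + 1))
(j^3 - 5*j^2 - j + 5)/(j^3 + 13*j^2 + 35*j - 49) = (j^2 - 4*j - 5)/(j^2 + 14*j + 49)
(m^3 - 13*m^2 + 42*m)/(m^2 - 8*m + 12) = m*(m - 7)/(m - 2)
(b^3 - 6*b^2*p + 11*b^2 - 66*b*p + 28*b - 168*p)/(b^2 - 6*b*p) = b + 11 + 28/b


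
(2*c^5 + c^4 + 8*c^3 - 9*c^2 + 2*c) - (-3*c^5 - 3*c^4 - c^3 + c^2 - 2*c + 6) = 5*c^5 + 4*c^4 + 9*c^3 - 10*c^2 + 4*c - 6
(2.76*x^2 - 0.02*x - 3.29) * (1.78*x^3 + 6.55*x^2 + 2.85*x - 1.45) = 4.9128*x^5 + 18.0424*x^4 + 1.8788*x^3 - 25.6085*x^2 - 9.3475*x + 4.7705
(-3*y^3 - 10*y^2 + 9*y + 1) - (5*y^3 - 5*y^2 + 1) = -8*y^3 - 5*y^2 + 9*y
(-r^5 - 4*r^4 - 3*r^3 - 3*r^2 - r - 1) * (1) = -r^5 - 4*r^4 - 3*r^3 - 3*r^2 - r - 1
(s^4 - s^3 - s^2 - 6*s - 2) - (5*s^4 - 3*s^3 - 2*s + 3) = -4*s^4 + 2*s^3 - s^2 - 4*s - 5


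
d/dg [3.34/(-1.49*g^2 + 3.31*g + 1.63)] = (9.9532*g - 11.0554)/(-1.49*g^2 + 3.31*g + 1.63)^2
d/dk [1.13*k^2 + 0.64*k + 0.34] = 2.26*k + 0.64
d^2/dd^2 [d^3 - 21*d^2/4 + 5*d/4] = 6*d - 21/2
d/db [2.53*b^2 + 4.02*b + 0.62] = 5.06*b + 4.02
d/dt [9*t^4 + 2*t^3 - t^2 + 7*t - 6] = 36*t^3 + 6*t^2 - 2*t + 7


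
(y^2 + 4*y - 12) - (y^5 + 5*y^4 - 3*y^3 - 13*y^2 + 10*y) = -y^5 - 5*y^4 + 3*y^3 + 14*y^2 - 6*y - 12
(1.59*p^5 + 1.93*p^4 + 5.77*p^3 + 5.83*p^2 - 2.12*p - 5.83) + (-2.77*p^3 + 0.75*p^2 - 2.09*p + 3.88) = 1.59*p^5 + 1.93*p^4 + 3.0*p^3 + 6.58*p^2 - 4.21*p - 1.95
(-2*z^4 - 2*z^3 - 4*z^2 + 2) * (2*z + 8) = -4*z^5 - 20*z^4 - 24*z^3 - 32*z^2 + 4*z + 16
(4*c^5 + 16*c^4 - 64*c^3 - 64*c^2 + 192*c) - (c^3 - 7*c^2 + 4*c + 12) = 4*c^5 + 16*c^4 - 65*c^3 - 57*c^2 + 188*c - 12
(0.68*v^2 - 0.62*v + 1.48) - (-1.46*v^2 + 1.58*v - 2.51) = 2.14*v^2 - 2.2*v + 3.99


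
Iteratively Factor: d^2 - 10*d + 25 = (d - 5)*(d - 5)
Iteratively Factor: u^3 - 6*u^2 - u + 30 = (u - 5)*(u^2 - u - 6) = (u - 5)*(u + 2)*(u - 3)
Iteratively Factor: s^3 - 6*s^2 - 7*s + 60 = (s - 4)*(s^2 - 2*s - 15) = (s - 5)*(s - 4)*(s + 3)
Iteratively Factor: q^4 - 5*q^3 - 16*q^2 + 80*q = (q)*(q^3 - 5*q^2 - 16*q + 80) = q*(q + 4)*(q^2 - 9*q + 20) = q*(q - 5)*(q + 4)*(q - 4)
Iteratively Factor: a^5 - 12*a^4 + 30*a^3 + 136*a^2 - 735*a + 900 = (a - 3)*(a^4 - 9*a^3 + 3*a^2 + 145*a - 300) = (a - 5)*(a - 3)*(a^3 - 4*a^2 - 17*a + 60) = (a - 5)*(a - 3)*(a + 4)*(a^2 - 8*a + 15) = (a - 5)*(a - 3)^2*(a + 4)*(a - 5)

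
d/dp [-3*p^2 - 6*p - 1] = -6*p - 6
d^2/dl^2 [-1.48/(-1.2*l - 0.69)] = 4.2624/(1.2*l + 0.69)^3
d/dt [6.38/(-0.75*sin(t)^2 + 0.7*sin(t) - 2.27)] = (9.57*sin(t) - 4.466)*cos(t)/(0.75*sin(t)^2 - 0.7*sin(t) + 2.27)^2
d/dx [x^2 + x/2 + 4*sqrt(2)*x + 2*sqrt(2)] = 2*x + 1/2 + 4*sqrt(2)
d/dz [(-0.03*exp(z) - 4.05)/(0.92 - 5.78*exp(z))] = -23.4366*exp(z)/(5.78*exp(z) - 0.92)^2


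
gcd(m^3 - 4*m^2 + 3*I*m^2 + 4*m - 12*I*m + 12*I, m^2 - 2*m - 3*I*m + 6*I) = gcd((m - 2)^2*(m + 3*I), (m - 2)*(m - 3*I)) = m - 2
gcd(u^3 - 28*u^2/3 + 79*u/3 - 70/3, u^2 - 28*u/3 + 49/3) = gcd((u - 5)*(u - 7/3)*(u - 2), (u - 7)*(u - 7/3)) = u - 7/3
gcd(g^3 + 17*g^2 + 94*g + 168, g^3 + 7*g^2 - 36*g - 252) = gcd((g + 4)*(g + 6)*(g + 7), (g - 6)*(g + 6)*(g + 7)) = g^2 + 13*g + 42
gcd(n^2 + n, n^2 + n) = n^2 + n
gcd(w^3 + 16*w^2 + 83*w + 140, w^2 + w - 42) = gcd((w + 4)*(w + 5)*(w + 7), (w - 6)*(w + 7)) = w + 7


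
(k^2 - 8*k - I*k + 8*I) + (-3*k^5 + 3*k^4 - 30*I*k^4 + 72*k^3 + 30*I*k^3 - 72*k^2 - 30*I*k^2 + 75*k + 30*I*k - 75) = -3*k^5 + 3*k^4 - 30*I*k^4 + 72*k^3 + 30*I*k^3 - 71*k^2 - 30*I*k^2 + 67*k + 29*I*k - 75 + 8*I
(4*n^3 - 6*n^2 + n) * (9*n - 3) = 36*n^4 - 66*n^3 + 27*n^2 - 3*n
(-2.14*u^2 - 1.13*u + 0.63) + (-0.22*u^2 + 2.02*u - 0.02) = -2.36*u^2 + 0.89*u + 0.61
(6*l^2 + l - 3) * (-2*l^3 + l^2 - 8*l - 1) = -12*l^5 + 4*l^4 - 41*l^3 - 17*l^2 + 23*l + 3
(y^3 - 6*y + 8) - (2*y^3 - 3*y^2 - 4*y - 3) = -y^3 + 3*y^2 - 2*y + 11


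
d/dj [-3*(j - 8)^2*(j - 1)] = 3*(10 - 3*j)*(j - 8)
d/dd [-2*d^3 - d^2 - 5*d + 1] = -6*d^2 - 2*d - 5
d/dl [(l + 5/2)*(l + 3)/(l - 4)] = (l^2 - 8*l - 59/2)/(l^2 - 8*l + 16)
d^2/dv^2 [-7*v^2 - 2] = -14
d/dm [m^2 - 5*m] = 2*m - 5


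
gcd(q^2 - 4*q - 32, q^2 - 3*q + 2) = 1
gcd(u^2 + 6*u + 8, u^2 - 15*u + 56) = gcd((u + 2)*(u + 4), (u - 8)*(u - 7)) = 1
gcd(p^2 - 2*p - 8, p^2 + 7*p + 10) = p + 2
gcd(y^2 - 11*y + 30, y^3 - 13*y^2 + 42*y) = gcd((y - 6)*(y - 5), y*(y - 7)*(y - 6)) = y - 6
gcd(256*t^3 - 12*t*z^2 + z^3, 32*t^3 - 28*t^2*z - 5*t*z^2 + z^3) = -32*t^2 - 4*t*z + z^2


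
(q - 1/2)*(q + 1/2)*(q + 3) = q^3 + 3*q^2 - q/4 - 3/4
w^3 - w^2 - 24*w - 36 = (w - 6)*(w + 2)*(w + 3)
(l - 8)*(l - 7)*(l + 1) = l^3 - 14*l^2 + 41*l + 56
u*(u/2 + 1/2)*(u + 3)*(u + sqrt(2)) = u^4/2 + sqrt(2)*u^3/2 + 2*u^3 + 3*u^2/2 + 2*sqrt(2)*u^2 + 3*sqrt(2)*u/2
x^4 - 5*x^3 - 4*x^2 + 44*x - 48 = (x - 4)*(x - 2)^2*(x + 3)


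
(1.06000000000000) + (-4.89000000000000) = -3.83000000000000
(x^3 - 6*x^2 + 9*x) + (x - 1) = x^3 - 6*x^2 + 10*x - 1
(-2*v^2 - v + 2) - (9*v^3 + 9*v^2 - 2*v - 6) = -9*v^3 - 11*v^2 + v + 8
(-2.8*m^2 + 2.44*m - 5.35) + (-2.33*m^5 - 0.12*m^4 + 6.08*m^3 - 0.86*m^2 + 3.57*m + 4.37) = -2.33*m^5 - 0.12*m^4 + 6.08*m^3 - 3.66*m^2 + 6.01*m - 0.98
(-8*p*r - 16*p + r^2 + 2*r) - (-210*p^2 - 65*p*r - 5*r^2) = 210*p^2 + 57*p*r - 16*p + 6*r^2 + 2*r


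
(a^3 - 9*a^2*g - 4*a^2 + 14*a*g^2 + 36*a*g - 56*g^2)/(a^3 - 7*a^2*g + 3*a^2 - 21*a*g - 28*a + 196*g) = (a - 2*g)/(a + 7)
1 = 1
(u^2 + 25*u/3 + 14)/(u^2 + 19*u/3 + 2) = (3*u + 7)/(3*u + 1)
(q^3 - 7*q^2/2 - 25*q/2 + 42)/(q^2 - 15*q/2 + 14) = (2*q^2 + q - 21)/(2*q - 7)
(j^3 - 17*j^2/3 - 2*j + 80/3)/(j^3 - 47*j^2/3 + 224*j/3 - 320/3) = (j + 2)/(j - 8)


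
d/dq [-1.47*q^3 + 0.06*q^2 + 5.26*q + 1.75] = -4.41*q^2 + 0.12*q + 5.26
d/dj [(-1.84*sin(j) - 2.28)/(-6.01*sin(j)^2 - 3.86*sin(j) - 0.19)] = (-27.4056*sin(j) + 5.5292*cos(2*j) - 13.9804)*cos(j)/(6.01*sin(j)^2 + 3.86*sin(j) + 0.19)^2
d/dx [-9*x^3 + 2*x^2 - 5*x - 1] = -27*x^2 + 4*x - 5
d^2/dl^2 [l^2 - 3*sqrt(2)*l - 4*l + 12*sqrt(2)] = 2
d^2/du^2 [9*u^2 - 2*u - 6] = 18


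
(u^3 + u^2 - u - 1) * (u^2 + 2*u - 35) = u^5 + 3*u^4 - 34*u^3 - 38*u^2 + 33*u + 35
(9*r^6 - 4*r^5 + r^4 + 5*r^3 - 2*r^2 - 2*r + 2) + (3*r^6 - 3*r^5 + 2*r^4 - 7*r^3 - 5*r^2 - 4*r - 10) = 12*r^6 - 7*r^5 + 3*r^4 - 2*r^3 - 7*r^2 - 6*r - 8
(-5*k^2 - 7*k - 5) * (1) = -5*k^2 - 7*k - 5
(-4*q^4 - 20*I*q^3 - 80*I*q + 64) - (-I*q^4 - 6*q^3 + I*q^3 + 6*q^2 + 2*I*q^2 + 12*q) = -4*q^4 + I*q^4 + 6*q^3 - 21*I*q^3 - 6*q^2 - 2*I*q^2 - 12*q - 80*I*q + 64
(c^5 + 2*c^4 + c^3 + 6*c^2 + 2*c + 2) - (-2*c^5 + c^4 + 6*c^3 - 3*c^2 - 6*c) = 3*c^5 + c^4 - 5*c^3 + 9*c^2 + 8*c + 2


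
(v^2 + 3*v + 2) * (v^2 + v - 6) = v^4 + 4*v^3 - v^2 - 16*v - 12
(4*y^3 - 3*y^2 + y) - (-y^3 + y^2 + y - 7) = 5*y^3 - 4*y^2 + 7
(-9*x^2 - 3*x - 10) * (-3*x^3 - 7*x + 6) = 27*x^5 + 9*x^4 + 93*x^3 - 33*x^2 + 52*x - 60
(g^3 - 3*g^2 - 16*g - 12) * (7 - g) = -g^4 + 10*g^3 - 5*g^2 - 100*g - 84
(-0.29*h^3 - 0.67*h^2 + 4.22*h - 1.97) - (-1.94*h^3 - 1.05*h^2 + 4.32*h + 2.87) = 1.65*h^3 + 0.38*h^2 - 0.100000000000001*h - 4.84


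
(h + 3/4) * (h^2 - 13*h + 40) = h^3 - 49*h^2/4 + 121*h/4 + 30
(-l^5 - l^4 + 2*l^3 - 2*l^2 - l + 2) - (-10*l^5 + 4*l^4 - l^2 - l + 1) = 9*l^5 - 5*l^4 + 2*l^3 - l^2 + 1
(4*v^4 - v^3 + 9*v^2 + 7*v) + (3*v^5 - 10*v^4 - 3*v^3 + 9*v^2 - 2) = 3*v^5 - 6*v^4 - 4*v^3 + 18*v^2 + 7*v - 2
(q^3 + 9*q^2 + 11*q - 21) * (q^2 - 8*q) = q^5 + q^4 - 61*q^3 - 109*q^2 + 168*q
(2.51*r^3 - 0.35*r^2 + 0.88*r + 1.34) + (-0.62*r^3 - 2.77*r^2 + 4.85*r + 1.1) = 1.89*r^3 - 3.12*r^2 + 5.73*r + 2.44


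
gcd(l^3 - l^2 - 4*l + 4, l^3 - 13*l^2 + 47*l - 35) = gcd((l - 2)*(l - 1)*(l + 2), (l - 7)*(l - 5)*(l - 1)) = l - 1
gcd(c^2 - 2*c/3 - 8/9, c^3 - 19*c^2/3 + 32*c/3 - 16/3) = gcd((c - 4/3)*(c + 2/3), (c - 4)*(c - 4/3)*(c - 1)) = c - 4/3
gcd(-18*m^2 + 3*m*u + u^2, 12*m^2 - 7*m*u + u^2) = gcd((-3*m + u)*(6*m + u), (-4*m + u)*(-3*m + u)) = -3*m + u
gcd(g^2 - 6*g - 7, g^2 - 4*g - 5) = g + 1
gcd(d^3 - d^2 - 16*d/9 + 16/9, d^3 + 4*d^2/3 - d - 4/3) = d^2 + d/3 - 4/3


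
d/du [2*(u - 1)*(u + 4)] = 4*u + 6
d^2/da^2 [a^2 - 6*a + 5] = 2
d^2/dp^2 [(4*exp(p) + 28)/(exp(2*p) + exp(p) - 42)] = 4*(exp(p) + 6)*exp(p)/(exp(3*p) - 18*exp(2*p) + 108*exp(p) - 216)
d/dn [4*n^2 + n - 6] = 8*n + 1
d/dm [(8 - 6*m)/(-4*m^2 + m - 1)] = 2*(-12*m^2 + 32*m - 1)/(16*m^4 - 8*m^3 + 9*m^2 - 2*m + 1)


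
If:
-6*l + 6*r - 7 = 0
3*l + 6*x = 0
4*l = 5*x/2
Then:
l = 0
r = 7/6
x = 0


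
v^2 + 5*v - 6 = (v - 1)*(v + 6)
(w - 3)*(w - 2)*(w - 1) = w^3 - 6*w^2 + 11*w - 6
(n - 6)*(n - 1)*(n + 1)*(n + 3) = n^4 - 3*n^3 - 19*n^2 + 3*n + 18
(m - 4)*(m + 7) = m^2 + 3*m - 28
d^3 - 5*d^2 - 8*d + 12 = (d - 6)*(d - 1)*(d + 2)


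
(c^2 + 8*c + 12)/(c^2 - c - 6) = (c + 6)/(c - 3)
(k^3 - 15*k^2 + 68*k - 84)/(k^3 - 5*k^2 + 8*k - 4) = (k^2 - 13*k + 42)/(k^2 - 3*k + 2)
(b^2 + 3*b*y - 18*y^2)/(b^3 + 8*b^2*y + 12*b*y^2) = (b - 3*y)/(b*(b + 2*y))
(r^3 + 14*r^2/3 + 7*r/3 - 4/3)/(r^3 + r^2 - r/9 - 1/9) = 3*(r + 4)/(3*r + 1)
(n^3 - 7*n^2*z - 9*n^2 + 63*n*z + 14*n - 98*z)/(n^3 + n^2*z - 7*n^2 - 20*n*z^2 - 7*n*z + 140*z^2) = (-n^2 + 7*n*z + 2*n - 14*z)/(-n^2 - n*z + 20*z^2)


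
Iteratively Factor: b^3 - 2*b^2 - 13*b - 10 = (b - 5)*(b^2 + 3*b + 2) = (b - 5)*(b + 2)*(b + 1)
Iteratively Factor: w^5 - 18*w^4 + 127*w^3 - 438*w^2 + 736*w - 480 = (w - 4)*(w^4 - 14*w^3 + 71*w^2 - 154*w + 120) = (w - 4)*(w - 3)*(w^3 - 11*w^2 + 38*w - 40) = (w - 4)^2*(w - 3)*(w^2 - 7*w + 10) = (w - 4)^2*(w - 3)*(w - 2)*(w - 5)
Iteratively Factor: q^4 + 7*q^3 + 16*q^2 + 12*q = (q + 3)*(q^3 + 4*q^2 + 4*q) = (q + 2)*(q + 3)*(q^2 + 2*q) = (q + 2)^2*(q + 3)*(q)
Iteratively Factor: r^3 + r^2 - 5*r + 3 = (r + 3)*(r^2 - 2*r + 1) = (r - 1)*(r + 3)*(r - 1)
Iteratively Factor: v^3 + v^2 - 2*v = (v + 2)*(v^2 - v) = (v - 1)*(v + 2)*(v)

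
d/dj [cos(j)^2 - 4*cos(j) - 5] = 2*(2 - cos(j))*sin(j)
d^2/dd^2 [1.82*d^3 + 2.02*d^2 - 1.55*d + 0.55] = 10.92*d + 4.04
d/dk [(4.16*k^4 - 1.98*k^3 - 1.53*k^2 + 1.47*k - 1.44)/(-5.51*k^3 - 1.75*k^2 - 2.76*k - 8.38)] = (-22.9216*k^6 - 14.56*k^5 - 39.4101*k^4 - 112.3142*k^3 + 32.7693*k^2 + 20.6028*k - 16.293)/(30.3601*k^6 + 19.285*k^5 + 33.4777*k^4 + 102.0076*k^3 + 36.9476*k^2 + 46.2576*k + 70.2244)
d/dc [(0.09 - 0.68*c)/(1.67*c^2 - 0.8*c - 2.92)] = (1.1356*c^2 - 0.3006*c + 2.0576)/(2.7889*c^4 - 2.672*c^3 - 9.1128*c^2 + 4.672*c + 8.5264)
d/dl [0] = 0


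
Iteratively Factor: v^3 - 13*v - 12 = (v + 3)*(v^2 - 3*v - 4) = (v + 1)*(v + 3)*(v - 4)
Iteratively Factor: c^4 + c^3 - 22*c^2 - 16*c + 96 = (c - 2)*(c^3 + 3*c^2 - 16*c - 48) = (c - 2)*(c + 3)*(c^2 - 16) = (c - 4)*(c - 2)*(c + 3)*(c + 4)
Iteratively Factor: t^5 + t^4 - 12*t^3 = (t)*(t^4 + t^3 - 12*t^2) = t^2*(t^3 + t^2 - 12*t) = t^3*(t^2 + t - 12) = t^3*(t + 4)*(t - 3)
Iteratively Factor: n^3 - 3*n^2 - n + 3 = (n + 1)*(n^2 - 4*n + 3) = (n - 3)*(n + 1)*(n - 1)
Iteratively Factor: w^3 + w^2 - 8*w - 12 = (w + 2)*(w^2 - w - 6) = (w + 2)^2*(w - 3)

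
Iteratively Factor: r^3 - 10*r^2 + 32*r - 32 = (r - 4)*(r^2 - 6*r + 8) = (r - 4)*(r - 2)*(r - 4)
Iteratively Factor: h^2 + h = (h + 1)*(h)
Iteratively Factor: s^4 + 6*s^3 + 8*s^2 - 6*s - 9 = (s + 3)*(s^3 + 3*s^2 - s - 3) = (s - 1)*(s + 3)*(s^2 + 4*s + 3) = (s - 1)*(s + 3)^2*(s + 1)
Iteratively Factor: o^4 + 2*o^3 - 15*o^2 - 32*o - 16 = (o + 1)*(o^3 + o^2 - 16*o - 16) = (o - 4)*(o + 1)*(o^2 + 5*o + 4) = (o - 4)*(o + 1)^2*(o + 4)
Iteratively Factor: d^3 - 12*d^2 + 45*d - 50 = (d - 2)*(d^2 - 10*d + 25) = (d - 5)*(d - 2)*(d - 5)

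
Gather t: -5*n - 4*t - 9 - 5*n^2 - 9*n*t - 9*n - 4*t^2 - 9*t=-5*n^2 - 14*n - 4*t^2 + t*(-9*n - 13) - 9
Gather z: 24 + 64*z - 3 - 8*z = 56*z + 21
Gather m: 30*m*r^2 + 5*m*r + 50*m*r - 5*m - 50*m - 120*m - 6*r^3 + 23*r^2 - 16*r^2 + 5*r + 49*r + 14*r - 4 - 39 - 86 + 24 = m*(30*r^2 + 55*r - 175) - 6*r^3 + 7*r^2 + 68*r - 105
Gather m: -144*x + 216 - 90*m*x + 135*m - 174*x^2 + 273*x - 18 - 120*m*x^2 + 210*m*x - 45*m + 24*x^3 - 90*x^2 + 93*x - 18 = m*(-120*x^2 + 120*x + 90) + 24*x^3 - 264*x^2 + 222*x + 180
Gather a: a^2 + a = a^2 + a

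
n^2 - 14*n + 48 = (n - 8)*(n - 6)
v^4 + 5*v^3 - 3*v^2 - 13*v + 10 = (v - 1)^2*(v + 2)*(v + 5)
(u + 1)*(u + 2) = u^2 + 3*u + 2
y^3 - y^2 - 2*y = y*(y - 2)*(y + 1)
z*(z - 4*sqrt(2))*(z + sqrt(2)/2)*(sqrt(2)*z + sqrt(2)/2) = sqrt(2)*z^4 - 7*z^3 + sqrt(2)*z^3/2 - 4*sqrt(2)*z^2 - 7*z^2/2 - 2*sqrt(2)*z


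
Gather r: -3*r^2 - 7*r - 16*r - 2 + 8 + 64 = -3*r^2 - 23*r + 70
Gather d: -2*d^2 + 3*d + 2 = -2*d^2 + 3*d + 2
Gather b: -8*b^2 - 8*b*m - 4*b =-8*b^2 + b*(-8*m - 4)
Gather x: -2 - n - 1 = -n - 3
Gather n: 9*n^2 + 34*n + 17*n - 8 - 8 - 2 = 9*n^2 + 51*n - 18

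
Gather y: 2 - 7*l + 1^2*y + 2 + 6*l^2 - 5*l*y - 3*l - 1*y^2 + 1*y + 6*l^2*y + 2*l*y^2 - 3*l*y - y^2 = 6*l^2 - 10*l + y^2*(2*l - 2) + y*(6*l^2 - 8*l + 2) + 4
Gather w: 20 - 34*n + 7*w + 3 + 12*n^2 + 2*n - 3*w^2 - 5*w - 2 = 12*n^2 - 32*n - 3*w^2 + 2*w + 21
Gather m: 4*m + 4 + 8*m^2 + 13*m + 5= 8*m^2 + 17*m + 9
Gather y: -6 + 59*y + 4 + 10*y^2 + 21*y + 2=10*y^2 + 80*y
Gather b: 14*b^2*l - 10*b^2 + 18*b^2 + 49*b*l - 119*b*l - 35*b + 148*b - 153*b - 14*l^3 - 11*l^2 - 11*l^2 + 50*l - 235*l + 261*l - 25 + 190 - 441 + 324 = b^2*(14*l + 8) + b*(-70*l - 40) - 14*l^3 - 22*l^2 + 76*l + 48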